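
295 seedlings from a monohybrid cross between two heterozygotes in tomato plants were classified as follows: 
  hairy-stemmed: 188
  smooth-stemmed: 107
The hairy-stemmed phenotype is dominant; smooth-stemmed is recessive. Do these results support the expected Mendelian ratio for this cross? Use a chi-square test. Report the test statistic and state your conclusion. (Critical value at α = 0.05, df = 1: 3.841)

19.988; not consistent

For a monohybrid cross between heterozygotes with complete dominance, the expected phenotypic ratio is 3:1.
The 3:1 ratio has 4 parts, so with N = 295 the expected counts are:
  hairy-stemmed: 295 × 3/4 = 221.25
  smooth-stemmed: 295 × 1/4 = 73.75
χ² = Σ (O − E)² / E
  hairy-stemmed: (188 − 221.25)² / 221.25 = 4.9969
  smooth-stemmed: (107 − 73.75)² / 73.75 = 14.9907
χ² = 4.9969 + 14.9907 = 19.9876 ≈ 19.988
Degrees of freedom = 2 − 1 = 1; critical value at α = 0.05 is 3.841.
Since 19.988 > 3.841, we reject the null hypothesis — the data do not fit the 3:1 ratio.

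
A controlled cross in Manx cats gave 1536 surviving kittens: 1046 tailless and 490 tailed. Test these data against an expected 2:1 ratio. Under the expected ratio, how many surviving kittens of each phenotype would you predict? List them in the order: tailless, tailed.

Expected counts for N = 1536 under a 2:1 ratio (total parts = 3):
  tailless: 1536 × 2/3 = 1024
  tailed: 1536 × 1/3 = 512

1024, 512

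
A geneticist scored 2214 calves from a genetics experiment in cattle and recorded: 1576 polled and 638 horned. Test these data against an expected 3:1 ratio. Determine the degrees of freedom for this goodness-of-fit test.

1

A goodness-of-fit test with 2 phenotype classes has df = 2 − 1 = 1.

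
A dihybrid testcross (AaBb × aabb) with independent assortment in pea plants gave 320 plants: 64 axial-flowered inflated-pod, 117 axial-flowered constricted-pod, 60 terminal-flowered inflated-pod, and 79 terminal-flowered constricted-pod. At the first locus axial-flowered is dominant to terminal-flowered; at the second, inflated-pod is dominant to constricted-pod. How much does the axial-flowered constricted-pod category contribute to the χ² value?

A dihybrid testcross with independent assortment gives a 1:1:1:1 ratio.
Under the 1:1:1:1 hypothesis (Σ ratio = 4, N = 320):
  axial-flowered inflated-pod: 320 × 1/4 = 80
  axial-flowered constricted-pod: 320 × 1/4 = 80
  terminal-flowered inflated-pod: 320 × 1/4 = 80
  terminal-flowered constricted-pod: 320 × 1/4 = 80
Contribution of axial-flowered constricted-pod: (117 − 80)² / 80 = 17.1125

17.113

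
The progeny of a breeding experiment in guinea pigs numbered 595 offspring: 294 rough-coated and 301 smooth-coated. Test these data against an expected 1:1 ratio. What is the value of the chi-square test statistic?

The 1:1 ratio has 2 parts, so with N = 595 the expected counts are:
  rough-coated: 595 × 1/2 = 297.5
  smooth-coated: 595 × 1/2 = 297.5
χ² = Σ (O − E)² / E
  rough-coated: (294 − 297.5)² / 297.5 = 0.0412
  smooth-coated: (301 − 297.5)² / 297.5 = 0.0412
χ² = 0.0412 + 0.0412 = 0.0824 ≈ 0.082

0.082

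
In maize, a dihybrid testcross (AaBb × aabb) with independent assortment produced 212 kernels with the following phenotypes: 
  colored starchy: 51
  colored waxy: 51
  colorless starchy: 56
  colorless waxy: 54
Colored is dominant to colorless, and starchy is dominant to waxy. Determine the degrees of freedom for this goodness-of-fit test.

3

A dihybrid testcross with independent assortment gives a 1:1:1:1 ratio.
A goodness-of-fit test with 4 phenotype classes has df = 4 − 1 = 3.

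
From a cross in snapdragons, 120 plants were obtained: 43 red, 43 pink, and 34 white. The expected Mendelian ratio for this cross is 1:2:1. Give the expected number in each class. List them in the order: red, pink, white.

Total ratio parts = 4. Expected numbers out of 120:
  red: 120 × 1/4 = 30
  pink: 120 × 2/4 = 60
  white: 120 × 1/4 = 30

30, 60, 30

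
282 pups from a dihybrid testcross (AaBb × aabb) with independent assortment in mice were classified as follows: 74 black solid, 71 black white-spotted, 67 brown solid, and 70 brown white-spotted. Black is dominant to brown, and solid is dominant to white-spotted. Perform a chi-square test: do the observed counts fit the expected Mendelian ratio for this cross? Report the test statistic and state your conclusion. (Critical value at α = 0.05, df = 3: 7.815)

A dihybrid testcross with independent assortment gives a 1:1:1:1 ratio.
The 1:1:1:1 ratio has 4 parts, so with N = 282 the expected counts are:
  black solid: 282 × 1/4 = 70.5
  black white-spotted: 282 × 1/4 = 70.5
  brown solid: 282 × 1/4 = 70.5
  brown white-spotted: 282 × 1/4 = 70.5
χ² = Σ (O − E)² / E
  black solid: (74 − 70.5)² / 70.5 = 0.1738
  black white-spotted: (71 − 70.5)² / 70.5 = 0.0035
  brown solid: (67 − 70.5)² / 70.5 = 0.1738
  brown white-spotted: (70 − 70.5)² / 70.5 = 0.0035
χ² = 0.1738 + 0.0035 + 0.1738 + 0.0035 = 0.3546 ≈ 0.355
Degrees of freedom = 4 − 1 = 3; critical value at α = 0.05 is 7.815.
Since 0.355 < 7.815, we fail to reject the null hypothesis — the data are consistent with the 1:1:1:1 ratio.

0.355; consistent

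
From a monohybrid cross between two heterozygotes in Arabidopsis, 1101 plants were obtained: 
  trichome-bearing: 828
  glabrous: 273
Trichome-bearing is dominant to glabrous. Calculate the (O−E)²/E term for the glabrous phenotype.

For a monohybrid cross between heterozygotes with complete dominance, the expected phenotypic ratio is 3:1.
Expected counts for N = 1101 under a 3:1 ratio (total parts = 4):
  trichome-bearing: 1101 × 3/4 = 825.75
  glabrous: 1101 × 1/4 = 275.25
Contribution of glabrous: (273 − 275.25)² / 275.25 = 0.0184

0.018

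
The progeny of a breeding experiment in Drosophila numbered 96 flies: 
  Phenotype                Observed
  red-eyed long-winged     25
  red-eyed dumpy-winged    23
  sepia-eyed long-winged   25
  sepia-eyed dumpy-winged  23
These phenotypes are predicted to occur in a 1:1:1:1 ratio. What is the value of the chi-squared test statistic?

Total ratio parts = 4. Expected numbers out of 96:
  red-eyed long-winged: 96 × 1/4 = 24
  red-eyed dumpy-winged: 96 × 1/4 = 24
  sepia-eyed long-winged: 96 × 1/4 = 24
  sepia-eyed dumpy-winged: 96 × 1/4 = 24
χ² = Σ (O − E)² / E
  red-eyed long-winged: (25 − 24)² / 24 = 0.0417
  red-eyed dumpy-winged: (23 − 24)² / 24 = 0.0417
  sepia-eyed long-winged: (25 − 24)² / 24 = 0.0417
  sepia-eyed dumpy-winged: (23 − 24)² / 24 = 0.0417
χ² = 0.0417 + 0.0417 + 0.0417 + 0.0417 = 0.1668 ≈ 0.167

0.167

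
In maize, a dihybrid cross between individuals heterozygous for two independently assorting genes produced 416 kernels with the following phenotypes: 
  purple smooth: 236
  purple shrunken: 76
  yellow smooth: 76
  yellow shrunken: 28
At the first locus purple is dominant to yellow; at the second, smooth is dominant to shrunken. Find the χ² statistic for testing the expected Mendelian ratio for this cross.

A dihybrid F₂ with independent assortment and complete dominance at both loci gives a 9:3:3:1 phenotypic ratio.
Total ratio parts = 16. Expected numbers out of 416:
  purple smooth: 416 × 9/16 = 234
  purple shrunken: 416 × 3/16 = 78
  yellow smooth: 416 × 3/16 = 78
  yellow shrunken: 416 × 1/16 = 26
χ² = Σ (O − E)² / E
  purple smooth: (236 − 234)² / 234 = 0.0171
  purple shrunken: (76 − 78)² / 78 = 0.0513
  yellow smooth: (76 − 78)² / 78 = 0.0513
  yellow shrunken: (28 − 26)² / 26 = 0.1538
χ² = 0.0171 + 0.0513 + 0.0513 + 0.1538 = 0.2735 ≈ 0.274

0.274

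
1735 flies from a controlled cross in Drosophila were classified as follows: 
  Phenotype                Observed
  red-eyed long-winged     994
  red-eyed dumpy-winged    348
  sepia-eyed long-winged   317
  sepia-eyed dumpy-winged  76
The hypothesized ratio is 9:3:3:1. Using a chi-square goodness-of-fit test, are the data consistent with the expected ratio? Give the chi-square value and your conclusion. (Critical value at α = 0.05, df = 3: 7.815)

Total ratio parts = 16. Expected numbers out of 1735:
  red-eyed long-winged: 1735 × 9/16 = 975.9375
  red-eyed dumpy-winged: 1735 × 3/16 = 325.3125
  sepia-eyed long-winged: 1735 × 3/16 = 325.3125
  sepia-eyed dumpy-winged: 1735 × 1/16 = 108.4375
χ² = Σ (O − E)² / E
  red-eyed long-winged: (994 − 975.9375)² / 975.9375 = 0.3343
  red-eyed dumpy-winged: (348 − 325.3125)² / 325.3125 = 1.5822
  sepia-eyed long-winged: (317 − 325.3125)² / 325.3125 = 0.2124
  sepia-eyed dumpy-winged: (76 − 108.4375)² / 108.4375 = 9.7032
χ² = 0.3343 + 1.5822 + 0.2124 + 9.7032 = 11.8321 ≈ 11.832
Degrees of freedom = 4 − 1 = 3; critical value at α = 0.05 is 7.815.
Since 11.832 > 7.815, we reject the null hypothesis — the data do not fit the 9:3:3:1 ratio.

11.832; not consistent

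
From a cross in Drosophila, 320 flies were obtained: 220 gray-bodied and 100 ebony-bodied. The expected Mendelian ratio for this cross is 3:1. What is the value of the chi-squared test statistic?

Under the 3:1 hypothesis (Σ ratio = 4, N = 320):
  gray-bodied: 320 × 3/4 = 240
  ebony-bodied: 320 × 1/4 = 80
χ² = Σ (O − E)² / E
  gray-bodied: (220 − 240)² / 240 = 1.6667
  ebony-bodied: (100 − 80)² / 80 = 5.0000
χ² = 1.6667 + 5.0000 = 6.6667 ≈ 6.667

6.667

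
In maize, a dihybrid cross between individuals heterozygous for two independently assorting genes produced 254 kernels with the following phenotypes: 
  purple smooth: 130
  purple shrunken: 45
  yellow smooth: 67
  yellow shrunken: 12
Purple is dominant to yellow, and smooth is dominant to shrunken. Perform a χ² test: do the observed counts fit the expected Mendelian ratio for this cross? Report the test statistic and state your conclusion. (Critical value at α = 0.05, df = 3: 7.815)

10.133; not consistent

A dihybrid F₂ with independent assortment and complete dominance at both loci gives a 9:3:3:1 phenotypic ratio.
The 9:3:3:1 ratio has 16 parts, so with N = 254 the expected counts are:
  purple smooth: 254 × 9/16 = 142.875
  purple shrunken: 254 × 3/16 = 47.625
  yellow smooth: 254 × 3/16 = 47.625
  yellow shrunken: 254 × 1/16 = 15.875
χ² = Σ (O − E)² / E
  purple smooth: (130 − 142.875)² / 142.875 = 1.1602
  purple shrunken: (45 − 47.625)² / 47.625 = 0.1447
  yellow smooth: (67 − 47.625)² / 47.625 = 7.8822
  yellow shrunken: (12 − 15.875)² / 15.875 = 0.9459
χ² = 1.1602 + 0.1447 + 7.8822 + 0.9459 = 10.133
Degrees of freedom = 4 − 1 = 3; critical value at α = 0.05 is 7.815.
Since 10.133 > 7.815, we reject the null hypothesis — the data do not fit the 9:3:3:1 ratio.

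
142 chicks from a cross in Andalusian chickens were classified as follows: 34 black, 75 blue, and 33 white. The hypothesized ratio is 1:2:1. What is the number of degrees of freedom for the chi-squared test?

2

A goodness-of-fit test with 3 phenotype classes has df = 3 − 1 = 2.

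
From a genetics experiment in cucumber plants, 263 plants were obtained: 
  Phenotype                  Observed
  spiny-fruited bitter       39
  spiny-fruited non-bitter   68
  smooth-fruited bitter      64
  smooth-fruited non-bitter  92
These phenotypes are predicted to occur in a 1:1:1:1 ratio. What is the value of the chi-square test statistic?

21.487

The 1:1:1:1 ratio has 4 parts, so with N = 263 the expected counts are:
  spiny-fruited bitter: 263 × 1/4 = 65.75
  spiny-fruited non-bitter: 263 × 1/4 = 65.75
  smooth-fruited bitter: 263 × 1/4 = 65.75
  smooth-fruited non-bitter: 263 × 1/4 = 65.75
χ² = Σ (O − E)² / E
  spiny-fruited bitter: (39 − 65.75)² / 65.75 = 10.8831
  spiny-fruited non-bitter: (68 − 65.75)² / 65.75 = 0.0770
  smooth-fruited bitter: (64 − 65.75)² / 65.75 = 0.0466
  smooth-fruited non-bitter: (92 − 65.75)² / 65.75 = 10.4800
χ² = 10.8831 + 0.0770 + 0.0466 + 10.4800 = 21.4867 ≈ 21.487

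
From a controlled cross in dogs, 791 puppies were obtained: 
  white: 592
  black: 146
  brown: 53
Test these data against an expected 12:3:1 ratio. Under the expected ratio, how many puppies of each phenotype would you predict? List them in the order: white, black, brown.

593.25, 148.3125, 49.4375

The 12:3:1 ratio has 16 parts, so with N = 791 the expected counts are:
  white: 791 × 12/16 = 593.25
  black: 791 × 3/16 = 148.3125
  brown: 791 × 1/16 = 49.4375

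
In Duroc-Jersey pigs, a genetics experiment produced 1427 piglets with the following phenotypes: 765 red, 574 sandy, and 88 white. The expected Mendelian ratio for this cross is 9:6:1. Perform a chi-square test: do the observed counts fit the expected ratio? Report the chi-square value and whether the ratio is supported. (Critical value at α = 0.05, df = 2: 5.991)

4.609; consistent

Total ratio parts = 16. Expected numbers out of 1427:
  red: 1427 × 9/16 = 802.6875
  sandy: 1427 × 6/16 = 535.125
  white: 1427 × 1/16 = 89.1875
χ² = Σ (O − E)² / E
  red: (765 − 802.6875)² / 802.6875 = 1.7695
  sandy: (574 − 535.125)² / 535.125 = 2.8241
  white: (88 − 89.1875)² / 89.1875 = 0.0158
χ² = 1.7695 + 2.8241 + 0.0158 = 4.6094 ≈ 4.609
Degrees of freedom = 3 − 1 = 2; critical value at α = 0.05 is 5.991.
Since 4.609 < 5.991, we fail to reject the null hypothesis — the data are consistent with the 9:6:1 ratio.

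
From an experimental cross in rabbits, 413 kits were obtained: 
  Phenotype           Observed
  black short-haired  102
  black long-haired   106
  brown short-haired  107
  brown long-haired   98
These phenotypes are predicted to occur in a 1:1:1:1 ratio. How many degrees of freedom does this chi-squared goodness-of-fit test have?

3

A goodness-of-fit test with 4 phenotype classes has df = 4 − 1 = 3.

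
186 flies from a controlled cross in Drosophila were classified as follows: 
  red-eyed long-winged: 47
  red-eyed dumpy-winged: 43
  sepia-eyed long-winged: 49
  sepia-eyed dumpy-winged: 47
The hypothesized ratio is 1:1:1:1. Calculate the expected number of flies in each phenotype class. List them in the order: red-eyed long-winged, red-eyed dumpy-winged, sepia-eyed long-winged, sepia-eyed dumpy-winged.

The 1:1:1:1 ratio has 4 parts, so with N = 186 the expected counts are:
  red-eyed long-winged: 186 × 1/4 = 46.5
  red-eyed dumpy-winged: 186 × 1/4 = 46.5
  sepia-eyed long-winged: 186 × 1/4 = 46.5
  sepia-eyed dumpy-winged: 186 × 1/4 = 46.5

46.5, 46.5, 46.5, 46.5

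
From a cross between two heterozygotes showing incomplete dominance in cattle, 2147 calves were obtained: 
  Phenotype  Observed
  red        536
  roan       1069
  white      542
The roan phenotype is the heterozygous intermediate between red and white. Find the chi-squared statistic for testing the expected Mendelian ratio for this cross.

With incomplete dominance, a heterozygote × heterozygote cross gives a 1:2:1 phenotypic ratio.
The 1:2:1 ratio has 4 parts, so with N = 2147 the expected counts are:
  red: 2147 × 1/4 = 536.75
  roan: 2147 × 2/4 = 1073.5
  white: 2147 × 1/4 = 536.75
χ² = Σ (O − E)² / E
  red: (536 − 536.75)² / 536.75 = 0.0010
  roan: (1069 − 1073.5)² / 1073.5 = 0.0189
  white: (542 − 536.75)² / 536.75 = 0.0514
χ² = 0.0010 + 0.0189 + 0.0514 = 0.0713 ≈ 0.071

0.071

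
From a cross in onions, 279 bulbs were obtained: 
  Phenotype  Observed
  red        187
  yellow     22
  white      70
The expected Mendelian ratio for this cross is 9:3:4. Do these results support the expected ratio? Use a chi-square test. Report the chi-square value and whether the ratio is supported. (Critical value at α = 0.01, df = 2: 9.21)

23.324; not consistent

Expected counts for N = 279 under a 9:3:4 ratio (total parts = 16):
  red: 279 × 9/16 = 156.9375
  yellow: 279 × 3/16 = 52.3125
  white: 279 × 4/16 = 69.75
χ² = Σ (O − E)² / E
  red: (187 − 156.9375)² / 156.9375 = 5.7587
  yellow: (22 − 52.3125)² / 52.3125 = 17.5646
  white: (70 − 69.75)² / 69.75 = 0.0009
χ² = 5.7587 + 17.5646 + 0.0009 = 23.3242 ≈ 23.324
Degrees of freedom = 3 − 1 = 2; critical value at α = 0.01 is 9.21.
Since 23.324 > 9.21, we reject the null hypothesis — the data do not fit the 9:3:4 ratio.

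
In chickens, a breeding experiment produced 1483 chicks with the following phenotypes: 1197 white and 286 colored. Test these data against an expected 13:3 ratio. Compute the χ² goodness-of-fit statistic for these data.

The 13:3 ratio has 16 parts, so with N = 1483 the expected counts are:
  white: 1483 × 13/16 = 1204.9375
  colored: 1483 × 3/16 = 278.0625
χ² = Σ (O − E)² / E
  white: (1197 − 1204.9375)² / 1204.9375 = 0.0523
  colored: (286 − 278.0625)² / 278.0625 = 0.2266
χ² = 0.0523 + 0.2266 = 0.2789 ≈ 0.279

0.279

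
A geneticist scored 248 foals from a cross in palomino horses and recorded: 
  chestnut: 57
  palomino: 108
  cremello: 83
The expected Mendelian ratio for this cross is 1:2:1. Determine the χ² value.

9.581

The 1:2:1 ratio has 4 parts, so with N = 248 the expected counts are:
  chestnut: 248 × 1/4 = 62
  palomino: 248 × 2/4 = 124
  cremello: 248 × 1/4 = 62
χ² = Σ (O − E)² / E
  chestnut: (57 − 62)² / 62 = 0.4032
  palomino: (108 − 124)² / 124 = 2.0645
  cremello: (83 − 62)² / 62 = 7.1129
χ² = 0.4032 + 2.0645 + 7.1129 = 9.5806 ≈ 9.581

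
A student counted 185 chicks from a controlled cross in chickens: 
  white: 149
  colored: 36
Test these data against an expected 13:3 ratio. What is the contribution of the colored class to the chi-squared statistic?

0.050

Total ratio parts = 16. Expected numbers out of 185:
  white: 185 × 13/16 = 150.3125
  colored: 185 × 3/16 = 34.6875
Contribution of colored: (36 − 34.6875)² / 34.6875 = 0.0497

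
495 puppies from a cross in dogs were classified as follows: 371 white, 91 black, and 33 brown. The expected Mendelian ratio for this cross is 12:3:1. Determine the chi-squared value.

Total ratio parts = 16. Expected numbers out of 495:
  white: 495 × 12/16 = 371.25
  black: 495 × 3/16 = 92.8125
  brown: 495 × 1/16 = 30.9375
χ² = Σ (O − E)² / E
  white: (371 − 371.25)² / 371.25 = 0.0002
  black: (91 − 92.8125)² / 92.8125 = 0.0354
  brown: (33 − 30.9375)² / 30.9375 = 0.1375
χ² = 0.0002 + 0.0354 + 0.1375 = 0.1731 ≈ 0.173

0.173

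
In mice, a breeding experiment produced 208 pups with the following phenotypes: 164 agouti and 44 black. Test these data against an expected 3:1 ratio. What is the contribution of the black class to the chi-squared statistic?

Expected counts for N = 208 under a 3:1 ratio (total parts = 4):
  agouti: 208 × 3/4 = 156
  black: 208 × 1/4 = 52
Contribution of black: (44 − 52)² / 52 = 1.2308

1.231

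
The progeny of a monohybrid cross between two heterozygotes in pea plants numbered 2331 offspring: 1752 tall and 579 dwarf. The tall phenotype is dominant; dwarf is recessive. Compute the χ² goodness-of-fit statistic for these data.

0.032

For a monohybrid cross between heterozygotes with complete dominance, the expected phenotypic ratio is 3:1.
Total ratio parts = 4. Expected numbers out of 2331:
  tall: 2331 × 3/4 = 1748.25
  dwarf: 2331 × 1/4 = 582.75
χ² = Σ (O − E)² / E
  tall: (1752 − 1748.25)² / 1748.25 = 0.0080
  dwarf: (579 − 582.75)² / 582.75 = 0.0241
χ² = 0.0080 + 0.0241 = 0.0321 ≈ 0.032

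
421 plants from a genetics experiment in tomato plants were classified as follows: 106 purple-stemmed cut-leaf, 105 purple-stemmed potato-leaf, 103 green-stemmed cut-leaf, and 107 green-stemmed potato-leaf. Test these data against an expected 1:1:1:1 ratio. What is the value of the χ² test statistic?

0.083

The 1:1:1:1 ratio has 4 parts, so with N = 421 the expected counts are:
  purple-stemmed cut-leaf: 421 × 1/4 = 105.25
  purple-stemmed potato-leaf: 421 × 1/4 = 105.25
  green-stemmed cut-leaf: 421 × 1/4 = 105.25
  green-stemmed potato-leaf: 421 × 1/4 = 105.25
χ² = Σ (O − E)² / E
  purple-stemmed cut-leaf: (106 − 105.25)² / 105.25 = 0.0053
  purple-stemmed potato-leaf: (105 − 105.25)² / 105.25 = 0.0006
  green-stemmed cut-leaf: (103 − 105.25)² / 105.25 = 0.0481
  green-stemmed potato-leaf: (107 − 105.25)² / 105.25 = 0.0291
χ² = 0.0053 + 0.0006 + 0.0481 + 0.0291 = 0.0831 ≈ 0.083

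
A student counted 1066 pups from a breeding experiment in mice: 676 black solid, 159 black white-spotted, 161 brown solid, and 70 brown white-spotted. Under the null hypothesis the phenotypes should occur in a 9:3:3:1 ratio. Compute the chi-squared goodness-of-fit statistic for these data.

Under the 9:3:3:1 hypothesis (Σ ratio = 16, N = 1066):
  black solid: 1066 × 9/16 = 599.625
  black white-spotted: 1066 × 3/16 = 199.875
  brown solid: 1066 × 3/16 = 199.875
  brown white-spotted: 1066 × 1/16 = 66.625
χ² = Σ (O − E)² / E
  black solid: (676 − 599.625)² / 599.625 = 9.7280
  black white-spotted: (159 − 199.875)² / 199.875 = 8.3591
  brown solid: (161 − 199.875)² / 199.875 = 7.5611
  brown white-spotted: (70 − 66.625)² / 66.625 = 0.1710
χ² = 9.7280 + 8.3591 + 7.5611 + 0.1710 = 25.8192 ≈ 25.819

25.819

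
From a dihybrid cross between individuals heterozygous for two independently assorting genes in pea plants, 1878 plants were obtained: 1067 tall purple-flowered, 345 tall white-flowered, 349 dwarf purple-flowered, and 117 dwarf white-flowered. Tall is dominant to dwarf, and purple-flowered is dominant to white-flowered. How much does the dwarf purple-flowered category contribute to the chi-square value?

0.028

A dihybrid F₂ with independent assortment and complete dominance at both loci gives a 9:3:3:1 phenotypic ratio.
The 9:3:3:1 ratio has 16 parts, so with N = 1878 the expected counts are:
  tall purple-flowered: 1878 × 9/16 = 1056.375
  tall white-flowered: 1878 × 3/16 = 352.125
  dwarf purple-flowered: 1878 × 3/16 = 352.125
  dwarf white-flowered: 1878 × 1/16 = 117.375
Contribution of dwarf purple-flowered: (349 − 352.125)² / 352.125 = 0.0277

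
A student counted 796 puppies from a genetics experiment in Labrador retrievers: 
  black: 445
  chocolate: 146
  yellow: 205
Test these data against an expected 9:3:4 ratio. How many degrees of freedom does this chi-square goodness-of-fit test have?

A goodness-of-fit test with 3 phenotype classes has df = 3 − 1 = 2.

2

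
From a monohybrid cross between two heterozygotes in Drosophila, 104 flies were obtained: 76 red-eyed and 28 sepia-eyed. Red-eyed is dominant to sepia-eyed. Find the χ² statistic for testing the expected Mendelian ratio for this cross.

For a monohybrid cross between heterozygotes with complete dominance, the expected phenotypic ratio is 3:1.
Expected counts for N = 104 under a 3:1 ratio (total parts = 4):
  red-eyed: 104 × 3/4 = 78
  sepia-eyed: 104 × 1/4 = 26
χ² = Σ (O − E)² / E
  red-eyed: (76 − 78)² / 78 = 0.0513
  sepia-eyed: (28 − 26)² / 26 = 0.1538
χ² = 0.0513 + 0.1538 = 0.2051 ≈ 0.205

0.205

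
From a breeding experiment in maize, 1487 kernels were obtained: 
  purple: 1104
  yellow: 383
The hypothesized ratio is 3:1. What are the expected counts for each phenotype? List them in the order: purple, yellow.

1115.25, 371.75

The 3:1 ratio has 4 parts, so with N = 1487 the expected counts are:
  purple: 1487 × 3/4 = 1115.25
  yellow: 1487 × 1/4 = 371.75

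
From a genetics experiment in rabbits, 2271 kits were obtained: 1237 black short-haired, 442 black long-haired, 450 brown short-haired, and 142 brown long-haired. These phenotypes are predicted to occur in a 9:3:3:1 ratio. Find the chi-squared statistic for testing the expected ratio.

3.269

The 9:3:3:1 ratio has 16 parts, so with N = 2271 the expected counts are:
  black short-haired: 2271 × 9/16 = 1277.4375
  black long-haired: 2271 × 3/16 = 425.8125
  brown short-haired: 2271 × 3/16 = 425.8125
  brown long-haired: 2271 × 1/16 = 141.9375
χ² = Σ (O − E)² / E
  black short-haired: (1237 − 1277.4375)² / 1277.4375 = 1.2801
  black long-haired: (442 − 425.8125)² / 425.8125 = 0.6154
  brown short-haired: (450 − 425.8125)² / 425.8125 = 1.3739
  brown long-haired: (142 − 141.9375)² / 141.9375 = 0.0000
χ² = 1.2801 + 0.6154 + 1.3739 + 0.0000 = 3.2694 ≈ 3.269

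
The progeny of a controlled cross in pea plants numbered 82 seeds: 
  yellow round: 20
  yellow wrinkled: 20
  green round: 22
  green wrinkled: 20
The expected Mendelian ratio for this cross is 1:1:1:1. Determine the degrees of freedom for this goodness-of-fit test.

A goodness-of-fit test with 4 phenotype classes has df = 4 − 1 = 3.

3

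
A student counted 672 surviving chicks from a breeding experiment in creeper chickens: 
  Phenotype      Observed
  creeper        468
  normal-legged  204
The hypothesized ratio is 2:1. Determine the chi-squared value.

2.679

Total ratio parts = 3. Expected numbers out of 672:
  creeper: 672 × 2/3 = 448
  normal-legged: 672 × 1/3 = 224
χ² = Σ (O − E)² / E
  creeper: (468 − 448)² / 448 = 0.8929
  normal-legged: (204 − 224)² / 224 = 1.7857
χ² = 0.8929 + 1.7857 = 2.6786 ≈ 2.679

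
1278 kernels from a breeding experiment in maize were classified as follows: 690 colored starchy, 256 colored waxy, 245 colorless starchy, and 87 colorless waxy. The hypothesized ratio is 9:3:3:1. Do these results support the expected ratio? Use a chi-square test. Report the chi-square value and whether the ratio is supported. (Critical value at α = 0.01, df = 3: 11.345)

Total ratio parts = 16. Expected numbers out of 1278:
  colored starchy: 1278 × 9/16 = 718.875
  colored waxy: 1278 × 3/16 = 239.625
  colorless starchy: 1278 × 3/16 = 239.625
  colorless waxy: 1278 × 1/16 = 79.875
χ² = Σ (O − E)² / E
  colored starchy: (690 − 718.875)² / 718.875 = 1.1598
  colored waxy: (256 − 239.625)² / 239.625 = 1.1190
  colorless starchy: (245 − 239.625)² / 239.625 = 0.1206
  colorless waxy: (87 − 79.875)² / 79.875 = 0.6356
χ² = 1.1598 + 1.1190 + 0.1206 + 0.6356 = 3.035
Degrees of freedom = 4 − 1 = 3; critical value at α = 0.01 is 11.345.
Since 3.035 < 11.345, we fail to reject the null hypothesis — the data are consistent with the 9:3:3:1 ratio.

3.035; consistent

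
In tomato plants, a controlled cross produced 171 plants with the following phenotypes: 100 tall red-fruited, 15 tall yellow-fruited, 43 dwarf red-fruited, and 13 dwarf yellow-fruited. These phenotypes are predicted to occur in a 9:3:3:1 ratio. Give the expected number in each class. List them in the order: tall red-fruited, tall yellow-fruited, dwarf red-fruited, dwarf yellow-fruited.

Under the 9:3:3:1 hypothesis (Σ ratio = 16, N = 171):
  tall red-fruited: 171 × 9/16 = 96.1875
  tall yellow-fruited: 171 × 3/16 = 32.0625
  dwarf red-fruited: 171 × 3/16 = 32.0625
  dwarf yellow-fruited: 171 × 1/16 = 10.6875

96.1875, 32.0625, 32.0625, 10.6875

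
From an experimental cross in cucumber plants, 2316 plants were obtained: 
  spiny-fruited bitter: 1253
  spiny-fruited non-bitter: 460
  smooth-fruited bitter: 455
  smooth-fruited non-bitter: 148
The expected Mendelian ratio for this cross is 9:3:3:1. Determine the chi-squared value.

4.491

The 9:3:3:1 ratio has 16 parts, so with N = 2316 the expected counts are:
  spiny-fruited bitter: 2316 × 9/16 = 1302.75
  spiny-fruited non-bitter: 2316 × 3/16 = 434.25
  smooth-fruited bitter: 2316 × 3/16 = 434.25
  smooth-fruited non-bitter: 2316 × 1/16 = 144.75
χ² = Σ (O − E)² / E
  spiny-fruited bitter: (1253 − 1302.75)² / 1302.75 = 1.8999
  spiny-fruited non-bitter: (460 − 434.25)² / 434.25 = 1.5269
  smooth-fruited bitter: (455 − 434.25)² / 434.25 = 0.9915
  smooth-fruited non-bitter: (148 − 144.75)² / 144.75 = 0.0730
χ² = 1.8999 + 1.5269 + 0.9915 + 0.0730 = 4.4913 ≈ 4.491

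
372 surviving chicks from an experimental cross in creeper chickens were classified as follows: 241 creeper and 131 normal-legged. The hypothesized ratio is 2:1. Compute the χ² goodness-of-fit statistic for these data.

Total ratio parts = 3. Expected numbers out of 372:
  creeper: 372 × 2/3 = 248
  normal-legged: 372 × 1/3 = 124
χ² = Σ (O − E)² / E
  creeper: (241 − 248)² / 248 = 0.1976
  normal-legged: (131 − 124)² / 124 = 0.3952
χ² = 0.1976 + 0.3952 = 0.5928 ≈ 0.593

0.593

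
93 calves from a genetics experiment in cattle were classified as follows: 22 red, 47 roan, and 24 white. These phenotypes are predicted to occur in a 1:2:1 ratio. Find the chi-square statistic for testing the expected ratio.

0.097

Under the 1:2:1 hypothesis (Σ ratio = 4, N = 93):
  red: 93 × 1/4 = 23.25
  roan: 93 × 2/4 = 46.5
  white: 93 × 1/4 = 23.25
χ² = Σ (O − E)² / E
  red: (22 − 23.25)² / 23.25 = 0.0672
  roan: (47 − 46.5)² / 46.5 = 0.0054
  white: (24 − 23.25)² / 23.25 = 0.0242
χ² = 0.0672 + 0.0054 + 0.0242 = 0.0968 ≈ 0.097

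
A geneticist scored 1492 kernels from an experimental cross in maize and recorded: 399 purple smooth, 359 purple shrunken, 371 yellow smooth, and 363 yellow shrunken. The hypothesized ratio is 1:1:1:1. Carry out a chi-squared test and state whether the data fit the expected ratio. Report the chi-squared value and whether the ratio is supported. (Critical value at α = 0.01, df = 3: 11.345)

Total ratio parts = 4. Expected numbers out of 1492:
  purple smooth: 1492 × 1/4 = 373
  purple shrunken: 1492 × 1/4 = 373
  yellow smooth: 1492 × 1/4 = 373
  yellow shrunken: 1492 × 1/4 = 373
χ² = Σ (O − E)² / E
  purple smooth: (399 − 373)² / 373 = 1.8123
  purple shrunken: (359 − 373)² / 373 = 0.5255
  yellow smooth: (371 − 373)² / 373 = 0.0107
  yellow shrunken: (363 − 373)² / 373 = 0.2681
χ² = 1.8123 + 0.5255 + 0.0107 + 0.2681 = 2.6166 ≈ 2.617
Degrees of freedom = 4 − 1 = 3; critical value at α = 0.01 is 11.345.
Since 2.617 < 11.345, we fail to reject the null hypothesis — the data are consistent with the 1:1:1:1 ratio.

2.617; consistent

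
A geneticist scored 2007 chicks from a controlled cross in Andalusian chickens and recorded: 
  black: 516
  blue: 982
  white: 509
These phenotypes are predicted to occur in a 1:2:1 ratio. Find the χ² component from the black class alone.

Expected counts for N = 2007 under a 1:2:1 ratio (total parts = 4):
  black: 2007 × 1/4 = 501.75
  blue: 2007 × 2/4 = 1003.5
  white: 2007 × 1/4 = 501.75
Contribution of black: (516 − 501.75)² / 501.75 = 0.4047

0.405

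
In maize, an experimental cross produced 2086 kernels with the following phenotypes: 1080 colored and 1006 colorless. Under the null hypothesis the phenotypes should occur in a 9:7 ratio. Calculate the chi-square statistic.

Under the 9:7 hypothesis (Σ ratio = 16, N = 2086):
  colored: 2086 × 9/16 = 1173.375
  colorless: 2086 × 7/16 = 912.625
χ² = Σ (O − E)² / E
  colored: (1080 − 1173.375)² / 1173.375 = 7.4306
  colorless: (1006 − 912.625)² / 912.625 = 9.5536
χ² = 7.4306 + 9.5536 = 16.9842 ≈ 16.984

16.984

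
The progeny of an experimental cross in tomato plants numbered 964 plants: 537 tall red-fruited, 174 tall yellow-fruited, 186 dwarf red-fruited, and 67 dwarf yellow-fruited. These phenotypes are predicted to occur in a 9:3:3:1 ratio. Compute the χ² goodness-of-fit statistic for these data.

1.212

Under the 9:3:3:1 hypothesis (Σ ratio = 16, N = 964):
  tall red-fruited: 964 × 9/16 = 542.25
  tall yellow-fruited: 964 × 3/16 = 180.75
  dwarf red-fruited: 964 × 3/16 = 180.75
  dwarf yellow-fruited: 964 × 1/16 = 60.25
χ² = Σ (O − E)² / E
  tall red-fruited: (537 − 542.25)² / 542.25 = 0.0508
  tall yellow-fruited: (174 − 180.75)² / 180.75 = 0.2521
  dwarf red-fruited: (186 − 180.75)² / 180.75 = 0.1525
  dwarf yellow-fruited: (67 − 60.25)² / 60.25 = 0.7562
χ² = 0.0508 + 0.2521 + 0.1525 + 0.7562 = 1.2116 ≈ 1.212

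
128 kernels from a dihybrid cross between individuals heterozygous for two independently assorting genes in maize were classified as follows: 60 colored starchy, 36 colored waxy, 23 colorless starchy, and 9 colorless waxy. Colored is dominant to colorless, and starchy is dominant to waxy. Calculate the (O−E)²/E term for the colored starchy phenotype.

2.000

A dihybrid F₂ with independent assortment and complete dominance at both loci gives a 9:3:3:1 phenotypic ratio.
Under the 9:3:3:1 hypothesis (Σ ratio = 16, N = 128):
  colored starchy: 128 × 9/16 = 72
  colored waxy: 128 × 3/16 = 24
  colorless starchy: 128 × 3/16 = 24
  colorless waxy: 128 × 1/16 = 8
Contribution of colored starchy: (60 − 72)² / 72 = 2.0000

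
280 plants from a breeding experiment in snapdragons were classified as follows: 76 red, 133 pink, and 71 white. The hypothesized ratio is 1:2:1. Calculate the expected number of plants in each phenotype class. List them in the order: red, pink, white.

Expected counts for N = 280 under a 1:2:1 ratio (total parts = 4):
  red: 280 × 1/4 = 70
  pink: 280 × 2/4 = 140
  white: 280 × 1/4 = 70

70, 140, 70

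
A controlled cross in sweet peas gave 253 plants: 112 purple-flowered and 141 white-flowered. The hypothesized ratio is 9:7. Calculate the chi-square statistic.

14.758

The 9:7 ratio has 16 parts, so with N = 253 the expected counts are:
  purple-flowered: 253 × 9/16 = 142.3125
  white-flowered: 253 × 7/16 = 110.6875
χ² = Σ (O − E)² / E
  purple-flowered: (112 − 142.3125)² / 142.3125 = 6.4565
  white-flowered: (141 − 110.6875)² / 110.6875 = 8.3013
χ² = 6.4565 + 8.3013 = 14.7578 ≈ 14.758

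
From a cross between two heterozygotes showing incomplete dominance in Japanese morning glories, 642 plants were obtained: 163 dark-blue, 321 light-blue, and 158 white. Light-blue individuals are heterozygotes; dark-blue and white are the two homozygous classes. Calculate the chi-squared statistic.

With incomplete dominance, a heterozygote × heterozygote cross gives a 1:2:1 phenotypic ratio.
Expected counts for N = 642 under a 1:2:1 ratio (total parts = 4):
  dark-blue: 642 × 1/4 = 160.5
  light-blue: 642 × 2/4 = 321
  white: 642 × 1/4 = 160.5
χ² = Σ (O − E)² / E
  dark-blue: (163 − 160.5)² / 160.5 = 0.0389
  light-blue: (321 − 321)² / 321 = 0.0000
  white: (158 − 160.5)² / 160.5 = 0.0389
χ² = 0.0389 + 0.0000 + 0.0389 = 0.0778 ≈ 0.078

0.078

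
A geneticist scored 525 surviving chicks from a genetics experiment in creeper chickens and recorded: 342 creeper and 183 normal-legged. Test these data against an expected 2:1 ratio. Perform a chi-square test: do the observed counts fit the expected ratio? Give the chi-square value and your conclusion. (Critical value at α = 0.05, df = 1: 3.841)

0.549; consistent

The 2:1 ratio has 3 parts, so with N = 525 the expected counts are:
  creeper: 525 × 2/3 = 350
  normal-legged: 525 × 1/3 = 175
χ² = Σ (O − E)² / E
  creeper: (342 − 350)² / 350 = 0.1829
  normal-legged: (183 − 175)² / 175 = 0.3657
χ² = 0.1829 + 0.3657 = 0.5486 ≈ 0.549
Degrees of freedom = 2 − 1 = 1; critical value at α = 0.05 is 3.841.
Since 0.549 < 3.841, we fail to reject the null hypothesis — the data are consistent with the 2:1 ratio.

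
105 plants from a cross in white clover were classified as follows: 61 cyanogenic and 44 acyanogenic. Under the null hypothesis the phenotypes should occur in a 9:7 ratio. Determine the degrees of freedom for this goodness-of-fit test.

1

A goodness-of-fit test with 2 phenotype classes has df = 2 − 1 = 1.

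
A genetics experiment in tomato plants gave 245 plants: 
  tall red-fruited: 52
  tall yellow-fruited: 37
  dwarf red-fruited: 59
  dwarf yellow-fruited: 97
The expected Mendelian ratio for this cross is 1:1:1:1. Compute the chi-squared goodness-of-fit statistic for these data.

31.947

Under the 1:1:1:1 hypothesis (Σ ratio = 4, N = 245):
  tall red-fruited: 245 × 1/4 = 61.25
  tall yellow-fruited: 245 × 1/4 = 61.25
  dwarf red-fruited: 245 × 1/4 = 61.25
  dwarf yellow-fruited: 245 × 1/4 = 61.25
χ² = Σ (O − E)² / E
  tall red-fruited: (52 − 61.25)² / 61.25 = 1.3969
  tall yellow-fruited: (37 − 61.25)² / 61.25 = 9.6010
  dwarf red-fruited: (59 − 61.25)² / 61.25 = 0.0827
  dwarf yellow-fruited: (97 − 61.25)² / 61.25 = 20.8663
χ² = 1.3969 + 9.6010 + 0.0827 + 20.8663 = 31.9469 ≈ 31.947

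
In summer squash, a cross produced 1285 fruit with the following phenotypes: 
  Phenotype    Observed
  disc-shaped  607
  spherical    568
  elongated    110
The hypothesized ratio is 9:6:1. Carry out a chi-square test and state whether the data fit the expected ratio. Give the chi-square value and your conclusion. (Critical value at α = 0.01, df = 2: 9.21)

44.923; not consistent

Total ratio parts = 16. Expected numbers out of 1285:
  disc-shaped: 1285 × 9/16 = 722.8125
  spherical: 1285 × 6/16 = 481.875
  elongated: 1285 × 1/16 = 80.3125
χ² = Σ (O − E)² / E
  disc-shaped: (607 − 722.8125)² / 722.8125 = 18.5560
  spherical: (568 − 481.875)² / 481.875 = 15.3930
  elongated: (110 − 80.3125)² / 80.3125 = 10.9740
χ² = 18.5560 + 15.3930 + 10.9740 = 44.923
Degrees of freedom = 3 − 1 = 2; critical value at α = 0.01 is 9.21.
Since 44.923 > 9.21, we reject the null hypothesis — the data do not fit the 9:6:1 ratio.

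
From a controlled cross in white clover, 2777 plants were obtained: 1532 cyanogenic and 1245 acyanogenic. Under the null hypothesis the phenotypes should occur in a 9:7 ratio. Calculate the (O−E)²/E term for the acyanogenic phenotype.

Under the 9:7 hypothesis (Σ ratio = 16, N = 2777):
  cyanogenic: 2777 × 9/16 = 1562.0625
  acyanogenic: 2777 × 7/16 = 1214.9375
Contribution of acyanogenic: (1245 − 1214.9375)² / 1214.9375 = 0.7439

0.744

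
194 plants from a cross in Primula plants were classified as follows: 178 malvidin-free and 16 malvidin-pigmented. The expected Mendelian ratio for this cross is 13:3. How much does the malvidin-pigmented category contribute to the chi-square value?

11.413

The 13:3 ratio has 16 parts, so with N = 194 the expected counts are:
  malvidin-free: 194 × 13/16 = 157.625
  malvidin-pigmented: 194 × 3/16 = 36.375
Contribution of malvidin-pigmented: (16 − 36.375)² / 36.375 = 11.4128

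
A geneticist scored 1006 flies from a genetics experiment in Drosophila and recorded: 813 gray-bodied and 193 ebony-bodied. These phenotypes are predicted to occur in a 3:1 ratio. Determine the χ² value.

18.143

Expected counts for N = 1006 under a 3:1 ratio (total parts = 4):
  gray-bodied: 1006 × 3/4 = 754.5
  ebony-bodied: 1006 × 1/4 = 251.5
χ² = Σ (O − E)² / E
  gray-bodied: (813 − 754.5)² / 754.5 = 4.5358
  ebony-bodied: (193 − 251.5)² / 251.5 = 13.6074
χ² = 4.5358 + 13.6074 = 18.1432 ≈ 18.143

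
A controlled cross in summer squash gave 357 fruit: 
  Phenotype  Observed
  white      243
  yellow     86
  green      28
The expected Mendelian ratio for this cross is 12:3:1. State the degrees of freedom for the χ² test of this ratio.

A goodness-of-fit test with 3 phenotype classes has df = 3 − 1 = 2.

2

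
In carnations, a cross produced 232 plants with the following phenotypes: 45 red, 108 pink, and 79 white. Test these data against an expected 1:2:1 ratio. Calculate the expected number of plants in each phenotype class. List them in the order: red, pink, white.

Under the 1:2:1 hypothesis (Σ ratio = 4, N = 232):
  red: 232 × 1/4 = 58
  pink: 232 × 2/4 = 116
  white: 232 × 1/4 = 58

58, 116, 58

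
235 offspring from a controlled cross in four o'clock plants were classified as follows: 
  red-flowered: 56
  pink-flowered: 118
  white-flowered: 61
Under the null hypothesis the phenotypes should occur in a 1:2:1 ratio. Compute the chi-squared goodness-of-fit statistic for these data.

0.217

Expected counts for N = 235 under a 1:2:1 ratio (total parts = 4):
  red-flowered: 235 × 1/4 = 58.75
  pink-flowered: 235 × 2/4 = 117.5
  white-flowered: 235 × 1/4 = 58.75
χ² = Σ (O − E)² / E
  red-flowered: (56 − 58.75)² / 58.75 = 0.1287
  pink-flowered: (118 − 117.5)² / 117.5 = 0.0021
  white-flowered: (61 − 58.75)² / 58.75 = 0.0862
χ² = 0.1287 + 0.0021 + 0.0862 = 0.217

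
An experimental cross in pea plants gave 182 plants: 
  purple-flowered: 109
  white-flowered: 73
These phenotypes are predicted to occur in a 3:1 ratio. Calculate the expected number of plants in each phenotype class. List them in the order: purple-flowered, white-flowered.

Total ratio parts = 4. Expected numbers out of 182:
  purple-flowered: 182 × 3/4 = 136.5
  white-flowered: 182 × 1/4 = 45.5

136.5, 45.5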